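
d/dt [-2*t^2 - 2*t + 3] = -4*t - 2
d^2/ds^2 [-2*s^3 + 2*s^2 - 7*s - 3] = 4 - 12*s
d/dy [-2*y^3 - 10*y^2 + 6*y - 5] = -6*y^2 - 20*y + 6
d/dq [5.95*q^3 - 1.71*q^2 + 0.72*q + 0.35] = 17.85*q^2 - 3.42*q + 0.72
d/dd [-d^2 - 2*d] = -2*d - 2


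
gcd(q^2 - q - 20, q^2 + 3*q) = 1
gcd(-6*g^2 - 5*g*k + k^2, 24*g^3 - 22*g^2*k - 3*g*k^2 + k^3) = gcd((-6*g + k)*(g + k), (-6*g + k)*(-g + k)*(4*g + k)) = 6*g - k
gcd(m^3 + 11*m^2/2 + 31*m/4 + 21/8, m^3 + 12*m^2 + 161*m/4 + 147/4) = m^2 + 5*m + 21/4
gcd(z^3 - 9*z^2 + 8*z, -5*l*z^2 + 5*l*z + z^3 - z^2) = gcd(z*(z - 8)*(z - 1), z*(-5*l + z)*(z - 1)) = z^2 - z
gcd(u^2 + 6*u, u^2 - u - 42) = u + 6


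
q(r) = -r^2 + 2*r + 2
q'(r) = 2 - 2*r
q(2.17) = 1.63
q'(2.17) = -2.34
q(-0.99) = -0.96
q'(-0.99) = 3.98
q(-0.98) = -0.92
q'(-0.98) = 3.96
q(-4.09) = -22.91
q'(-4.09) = 10.18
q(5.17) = -14.39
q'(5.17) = -8.34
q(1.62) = 2.62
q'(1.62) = -1.24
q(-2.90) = -12.21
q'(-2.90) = 7.80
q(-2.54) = -9.53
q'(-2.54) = 7.08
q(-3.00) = -13.00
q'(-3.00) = 8.00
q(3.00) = -1.00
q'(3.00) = -4.00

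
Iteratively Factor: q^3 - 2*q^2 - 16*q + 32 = (q - 2)*(q^2 - 16) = (q - 4)*(q - 2)*(q + 4)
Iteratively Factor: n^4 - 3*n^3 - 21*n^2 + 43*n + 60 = (n - 3)*(n^3 - 21*n - 20) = (n - 5)*(n - 3)*(n^2 + 5*n + 4) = (n - 5)*(n - 3)*(n + 1)*(n + 4)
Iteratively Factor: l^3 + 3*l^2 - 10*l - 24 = (l + 4)*(l^2 - l - 6) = (l + 2)*(l + 4)*(l - 3)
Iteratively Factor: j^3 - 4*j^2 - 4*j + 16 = (j + 2)*(j^2 - 6*j + 8) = (j - 2)*(j + 2)*(j - 4)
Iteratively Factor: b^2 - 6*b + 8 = (b - 2)*(b - 4)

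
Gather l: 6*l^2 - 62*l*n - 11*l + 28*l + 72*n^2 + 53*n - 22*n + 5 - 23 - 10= 6*l^2 + l*(17 - 62*n) + 72*n^2 + 31*n - 28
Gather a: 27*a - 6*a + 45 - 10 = 21*a + 35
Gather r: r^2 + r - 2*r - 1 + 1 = r^2 - r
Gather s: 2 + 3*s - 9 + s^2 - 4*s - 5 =s^2 - s - 12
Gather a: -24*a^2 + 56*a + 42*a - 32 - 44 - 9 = -24*a^2 + 98*a - 85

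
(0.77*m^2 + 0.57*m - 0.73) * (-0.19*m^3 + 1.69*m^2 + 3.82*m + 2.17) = -0.1463*m^5 + 1.193*m^4 + 4.0434*m^3 + 2.6146*m^2 - 1.5517*m - 1.5841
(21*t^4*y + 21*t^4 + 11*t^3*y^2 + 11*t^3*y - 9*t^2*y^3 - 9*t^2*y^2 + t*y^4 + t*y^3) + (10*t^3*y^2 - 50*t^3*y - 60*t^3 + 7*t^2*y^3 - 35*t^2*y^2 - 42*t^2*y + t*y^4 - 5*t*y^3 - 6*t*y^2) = 21*t^4*y + 21*t^4 + 21*t^3*y^2 - 39*t^3*y - 60*t^3 - 2*t^2*y^3 - 44*t^2*y^2 - 42*t^2*y + 2*t*y^4 - 4*t*y^3 - 6*t*y^2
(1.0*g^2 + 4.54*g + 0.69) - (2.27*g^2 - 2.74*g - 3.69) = -1.27*g^2 + 7.28*g + 4.38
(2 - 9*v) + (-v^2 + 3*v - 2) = -v^2 - 6*v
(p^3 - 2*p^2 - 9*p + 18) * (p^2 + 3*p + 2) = p^5 + p^4 - 13*p^3 - 13*p^2 + 36*p + 36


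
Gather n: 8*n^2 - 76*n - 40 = 8*n^2 - 76*n - 40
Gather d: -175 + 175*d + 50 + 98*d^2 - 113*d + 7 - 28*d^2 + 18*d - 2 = 70*d^2 + 80*d - 120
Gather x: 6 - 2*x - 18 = -2*x - 12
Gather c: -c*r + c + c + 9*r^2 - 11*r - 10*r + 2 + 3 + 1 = c*(2 - r) + 9*r^2 - 21*r + 6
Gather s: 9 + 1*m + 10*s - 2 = m + 10*s + 7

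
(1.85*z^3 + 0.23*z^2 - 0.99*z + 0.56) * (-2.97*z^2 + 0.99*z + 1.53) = -5.4945*z^5 + 1.1484*z^4 + 5.9985*z^3 - 2.2914*z^2 - 0.9603*z + 0.8568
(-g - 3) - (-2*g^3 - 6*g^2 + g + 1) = 2*g^3 + 6*g^2 - 2*g - 4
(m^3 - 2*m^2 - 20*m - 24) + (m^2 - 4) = m^3 - m^2 - 20*m - 28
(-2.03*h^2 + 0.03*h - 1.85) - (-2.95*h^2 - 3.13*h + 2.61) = 0.92*h^2 + 3.16*h - 4.46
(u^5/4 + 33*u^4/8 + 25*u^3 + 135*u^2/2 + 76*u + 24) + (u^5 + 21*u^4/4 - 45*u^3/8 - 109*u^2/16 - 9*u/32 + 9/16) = 5*u^5/4 + 75*u^4/8 + 155*u^3/8 + 971*u^2/16 + 2423*u/32 + 393/16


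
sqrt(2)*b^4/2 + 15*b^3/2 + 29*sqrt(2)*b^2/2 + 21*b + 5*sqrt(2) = (b + sqrt(2))^2*(b + 5*sqrt(2))*(sqrt(2)*b/2 + 1/2)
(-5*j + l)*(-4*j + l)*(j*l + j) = 20*j^3*l + 20*j^3 - 9*j^2*l^2 - 9*j^2*l + j*l^3 + j*l^2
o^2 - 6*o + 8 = (o - 4)*(o - 2)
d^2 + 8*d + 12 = (d + 2)*(d + 6)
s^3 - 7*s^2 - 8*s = s*(s - 8)*(s + 1)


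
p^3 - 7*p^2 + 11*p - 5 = (p - 5)*(p - 1)^2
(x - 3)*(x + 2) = x^2 - x - 6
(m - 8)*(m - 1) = m^2 - 9*m + 8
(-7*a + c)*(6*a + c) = -42*a^2 - a*c + c^2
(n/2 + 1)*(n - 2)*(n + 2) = n^3/2 + n^2 - 2*n - 4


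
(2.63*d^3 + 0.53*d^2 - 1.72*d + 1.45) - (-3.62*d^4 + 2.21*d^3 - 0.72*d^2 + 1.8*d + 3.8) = 3.62*d^4 + 0.42*d^3 + 1.25*d^2 - 3.52*d - 2.35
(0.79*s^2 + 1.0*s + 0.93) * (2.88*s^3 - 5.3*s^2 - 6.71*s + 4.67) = 2.2752*s^5 - 1.307*s^4 - 7.9225*s^3 - 7.9497*s^2 - 1.5703*s + 4.3431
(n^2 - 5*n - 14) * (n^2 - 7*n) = n^4 - 12*n^3 + 21*n^2 + 98*n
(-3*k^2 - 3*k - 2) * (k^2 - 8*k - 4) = -3*k^4 + 21*k^3 + 34*k^2 + 28*k + 8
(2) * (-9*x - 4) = -18*x - 8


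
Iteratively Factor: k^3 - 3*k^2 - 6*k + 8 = (k + 2)*(k^2 - 5*k + 4) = (k - 1)*(k + 2)*(k - 4)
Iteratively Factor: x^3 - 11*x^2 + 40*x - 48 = (x - 4)*(x^2 - 7*x + 12) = (x - 4)^2*(x - 3)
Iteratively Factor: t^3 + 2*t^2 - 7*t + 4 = (t - 1)*(t^2 + 3*t - 4) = (t - 1)*(t + 4)*(t - 1)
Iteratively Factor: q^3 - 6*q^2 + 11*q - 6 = (q - 2)*(q^2 - 4*q + 3) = (q - 2)*(q - 1)*(q - 3)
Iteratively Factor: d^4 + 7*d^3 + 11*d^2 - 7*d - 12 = (d + 3)*(d^3 + 4*d^2 - d - 4) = (d + 1)*(d + 3)*(d^2 + 3*d - 4) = (d + 1)*(d + 3)*(d + 4)*(d - 1)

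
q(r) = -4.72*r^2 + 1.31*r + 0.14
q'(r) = 1.31 - 9.44*r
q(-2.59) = -34.92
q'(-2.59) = 25.76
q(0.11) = 0.23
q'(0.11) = 0.27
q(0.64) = -0.95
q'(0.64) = -4.73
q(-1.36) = -10.37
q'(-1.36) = 14.15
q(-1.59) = -13.88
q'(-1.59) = 16.32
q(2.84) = -34.21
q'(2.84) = -25.50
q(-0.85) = -4.38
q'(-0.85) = 9.33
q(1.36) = -6.81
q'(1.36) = -11.53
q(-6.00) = -177.64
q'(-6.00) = 57.95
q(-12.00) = -695.26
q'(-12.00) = 114.59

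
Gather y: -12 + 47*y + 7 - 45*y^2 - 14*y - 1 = -45*y^2 + 33*y - 6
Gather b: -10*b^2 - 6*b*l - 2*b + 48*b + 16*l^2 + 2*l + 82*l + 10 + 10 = -10*b^2 + b*(46 - 6*l) + 16*l^2 + 84*l + 20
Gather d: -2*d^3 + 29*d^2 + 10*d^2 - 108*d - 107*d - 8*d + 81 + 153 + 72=-2*d^3 + 39*d^2 - 223*d + 306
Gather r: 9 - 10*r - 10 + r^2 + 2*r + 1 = r^2 - 8*r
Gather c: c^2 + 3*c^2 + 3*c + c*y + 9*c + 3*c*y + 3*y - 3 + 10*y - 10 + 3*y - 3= 4*c^2 + c*(4*y + 12) + 16*y - 16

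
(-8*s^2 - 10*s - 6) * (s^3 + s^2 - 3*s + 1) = -8*s^5 - 18*s^4 + 8*s^3 + 16*s^2 + 8*s - 6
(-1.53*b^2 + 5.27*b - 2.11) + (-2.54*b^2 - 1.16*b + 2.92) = -4.07*b^2 + 4.11*b + 0.81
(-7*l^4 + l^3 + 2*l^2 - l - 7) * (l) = -7*l^5 + l^4 + 2*l^3 - l^2 - 7*l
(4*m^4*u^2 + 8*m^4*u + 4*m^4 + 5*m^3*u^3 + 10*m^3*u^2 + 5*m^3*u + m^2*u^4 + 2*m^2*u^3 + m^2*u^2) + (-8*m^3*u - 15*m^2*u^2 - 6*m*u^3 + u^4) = 4*m^4*u^2 + 8*m^4*u + 4*m^4 + 5*m^3*u^3 + 10*m^3*u^2 - 3*m^3*u + m^2*u^4 + 2*m^2*u^3 - 14*m^2*u^2 - 6*m*u^3 + u^4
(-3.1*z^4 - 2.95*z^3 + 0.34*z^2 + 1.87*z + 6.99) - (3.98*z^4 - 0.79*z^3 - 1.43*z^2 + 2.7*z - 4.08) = -7.08*z^4 - 2.16*z^3 + 1.77*z^2 - 0.83*z + 11.07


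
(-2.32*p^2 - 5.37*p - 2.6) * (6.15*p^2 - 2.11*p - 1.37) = -14.268*p^4 - 28.1303*p^3 - 1.4809*p^2 + 12.8429*p + 3.562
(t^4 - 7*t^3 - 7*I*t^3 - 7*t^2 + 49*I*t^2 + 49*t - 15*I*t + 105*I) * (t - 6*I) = t^5 - 7*t^4 - 13*I*t^4 - 49*t^3 + 91*I*t^3 + 343*t^2 + 27*I*t^2 - 90*t - 189*I*t + 630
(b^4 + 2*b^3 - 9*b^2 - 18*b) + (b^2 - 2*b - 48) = b^4 + 2*b^3 - 8*b^2 - 20*b - 48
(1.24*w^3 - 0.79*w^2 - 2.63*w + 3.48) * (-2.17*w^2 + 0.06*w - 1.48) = -2.6908*w^5 + 1.7887*w^4 + 3.8245*w^3 - 6.5402*w^2 + 4.1012*w - 5.1504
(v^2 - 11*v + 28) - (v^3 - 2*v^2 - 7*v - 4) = -v^3 + 3*v^2 - 4*v + 32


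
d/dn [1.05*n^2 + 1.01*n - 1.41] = 2.1*n + 1.01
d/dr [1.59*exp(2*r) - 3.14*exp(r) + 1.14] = (3.18*exp(r) - 3.14)*exp(r)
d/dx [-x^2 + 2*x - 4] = 2 - 2*x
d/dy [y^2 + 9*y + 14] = 2*y + 9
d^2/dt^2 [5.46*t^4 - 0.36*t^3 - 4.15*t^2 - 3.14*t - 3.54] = 65.52*t^2 - 2.16*t - 8.3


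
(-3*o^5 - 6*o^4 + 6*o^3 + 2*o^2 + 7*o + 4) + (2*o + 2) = -3*o^5 - 6*o^4 + 6*o^3 + 2*o^2 + 9*o + 6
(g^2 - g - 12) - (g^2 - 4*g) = 3*g - 12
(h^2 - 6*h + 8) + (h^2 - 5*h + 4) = 2*h^2 - 11*h + 12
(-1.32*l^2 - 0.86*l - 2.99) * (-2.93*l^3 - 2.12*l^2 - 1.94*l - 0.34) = 3.8676*l^5 + 5.3182*l^4 + 13.1447*l^3 + 8.456*l^2 + 6.093*l + 1.0166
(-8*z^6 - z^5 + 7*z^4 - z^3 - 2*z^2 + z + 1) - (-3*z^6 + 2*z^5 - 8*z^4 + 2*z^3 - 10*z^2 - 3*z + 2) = -5*z^6 - 3*z^5 + 15*z^4 - 3*z^3 + 8*z^2 + 4*z - 1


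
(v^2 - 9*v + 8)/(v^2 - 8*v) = (v - 1)/v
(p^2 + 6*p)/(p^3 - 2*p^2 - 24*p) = (p + 6)/(p^2 - 2*p - 24)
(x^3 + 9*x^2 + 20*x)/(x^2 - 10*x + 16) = x*(x^2 + 9*x + 20)/(x^2 - 10*x + 16)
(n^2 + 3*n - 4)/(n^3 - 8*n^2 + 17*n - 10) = (n + 4)/(n^2 - 7*n + 10)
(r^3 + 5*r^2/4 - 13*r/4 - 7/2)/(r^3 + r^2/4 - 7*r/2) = (r + 1)/r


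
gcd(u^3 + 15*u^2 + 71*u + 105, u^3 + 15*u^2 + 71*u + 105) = u^3 + 15*u^2 + 71*u + 105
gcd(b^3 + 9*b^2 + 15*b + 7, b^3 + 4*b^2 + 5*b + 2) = b^2 + 2*b + 1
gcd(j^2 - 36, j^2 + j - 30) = j + 6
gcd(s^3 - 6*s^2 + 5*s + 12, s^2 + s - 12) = s - 3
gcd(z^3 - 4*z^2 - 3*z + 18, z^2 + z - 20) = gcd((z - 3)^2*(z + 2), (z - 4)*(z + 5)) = 1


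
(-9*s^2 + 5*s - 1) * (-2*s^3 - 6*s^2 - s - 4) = 18*s^5 + 44*s^4 - 19*s^3 + 37*s^2 - 19*s + 4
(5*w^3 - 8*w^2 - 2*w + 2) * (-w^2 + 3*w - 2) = -5*w^5 + 23*w^4 - 32*w^3 + 8*w^2 + 10*w - 4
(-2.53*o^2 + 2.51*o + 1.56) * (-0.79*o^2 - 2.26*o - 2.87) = 1.9987*o^4 + 3.7349*o^3 + 0.356100000000001*o^2 - 10.7293*o - 4.4772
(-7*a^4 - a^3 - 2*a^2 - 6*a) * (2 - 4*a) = 28*a^5 - 10*a^4 + 6*a^3 + 20*a^2 - 12*a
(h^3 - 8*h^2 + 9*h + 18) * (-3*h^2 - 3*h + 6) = -3*h^5 + 21*h^4 + 3*h^3 - 129*h^2 + 108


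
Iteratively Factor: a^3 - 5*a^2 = (a - 5)*(a^2) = a*(a - 5)*(a)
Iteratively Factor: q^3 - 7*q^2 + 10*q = (q - 2)*(q^2 - 5*q) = q*(q - 2)*(q - 5)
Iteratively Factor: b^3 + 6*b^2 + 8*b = (b + 2)*(b^2 + 4*b) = (b + 2)*(b + 4)*(b)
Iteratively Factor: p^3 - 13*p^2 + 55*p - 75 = (p - 5)*(p^2 - 8*p + 15) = (p - 5)^2*(p - 3)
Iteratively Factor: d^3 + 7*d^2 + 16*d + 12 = (d + 2)*(d^2 + 5*d + 6) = (d + 2)^2*(d + 3)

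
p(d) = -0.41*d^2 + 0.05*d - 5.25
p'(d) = 0.05 - 0.82*d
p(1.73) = -6.39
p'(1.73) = -1.37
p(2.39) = -7.47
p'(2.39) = -1.91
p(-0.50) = -5.38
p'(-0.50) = 0.46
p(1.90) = -6.64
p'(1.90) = -1.51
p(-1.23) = -5.93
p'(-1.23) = 1.06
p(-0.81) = -5.56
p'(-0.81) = 0.71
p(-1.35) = -6.06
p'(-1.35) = 1.16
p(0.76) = -5.45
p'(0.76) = -0.57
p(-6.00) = -20.31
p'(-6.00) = 4.97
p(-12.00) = -64.89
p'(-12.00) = 9.89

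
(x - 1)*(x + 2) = x^2 + x - 2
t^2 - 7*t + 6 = (t - 6)*(t - 1)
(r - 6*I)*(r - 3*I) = r^2 - 9*I*r - 18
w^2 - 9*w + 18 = (w - 6)*(w - 3)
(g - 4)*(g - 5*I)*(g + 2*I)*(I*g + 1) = I*g^4 + 4*g^3 - 4*I*g^3 - 16*g^2 + 7*I*g^2 + 10*g - 28*I*g - 40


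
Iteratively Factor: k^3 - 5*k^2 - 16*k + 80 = (k + 4)*(k^2 - 9*k + 20) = (k - 5)*(k + 4)*(k - 4)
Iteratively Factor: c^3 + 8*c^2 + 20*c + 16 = (c + 2)*(c^2 + 6*c + 8) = (c + 2)^2*(c + 4)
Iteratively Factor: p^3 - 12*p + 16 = (p - 2)*(p^2 + 2*p - 8) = (p - 2)^2*(p + 4)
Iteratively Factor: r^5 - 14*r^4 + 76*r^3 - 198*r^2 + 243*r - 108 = (r - 3)*(r^4 - 11*r^3 + 43*r^2 - 69*r + 36) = (r - 3)^2*(r^3 - 8*r^2 + 19*r - 12) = (r - 4)*(r - 3)^2*(r^2 - 4*r + 3) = (r - 4)*(r - 3)^3*(r - 1)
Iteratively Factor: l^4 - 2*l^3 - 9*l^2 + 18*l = (l - 2)*(l^3 - 9*l) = (l - 2)*(l + 3)*(l^2 - 3*l) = l*(l - 2)*(l + 3)*(l - 3)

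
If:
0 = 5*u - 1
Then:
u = 1/5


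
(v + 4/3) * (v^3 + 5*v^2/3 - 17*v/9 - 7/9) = v^4 + 3*v^3 + v^2/3 - 89*v/27 - 28/27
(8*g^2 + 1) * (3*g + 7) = 24*g^3 + 56*g^2 + 3*g + 7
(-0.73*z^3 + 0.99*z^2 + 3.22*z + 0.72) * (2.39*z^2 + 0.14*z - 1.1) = -1.7447*z^5 + 2.2639*z^4 + 8.6374*z^3 + 1.0826*z^2 - 3.4412*z - 0.792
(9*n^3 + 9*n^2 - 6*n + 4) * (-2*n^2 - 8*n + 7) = -18*n^5 - 90*n^4 + 3*n^3 + 103*n^2 - 74*n + 28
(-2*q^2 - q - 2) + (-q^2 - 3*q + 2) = -3*q^2 - 4*q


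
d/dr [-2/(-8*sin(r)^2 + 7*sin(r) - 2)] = 2*(7 - 16*sin(r))*cos(r)/(8*sin(r)^2 - 7*sin(r) + 2)^2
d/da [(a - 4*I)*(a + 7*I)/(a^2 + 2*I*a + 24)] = -I/(a^2 + 12*I*a - 36)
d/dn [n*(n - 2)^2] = (n - 2)*(3*n - 2)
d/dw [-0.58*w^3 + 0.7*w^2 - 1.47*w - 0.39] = -1.74*w^2 + 1.4*w - 1.47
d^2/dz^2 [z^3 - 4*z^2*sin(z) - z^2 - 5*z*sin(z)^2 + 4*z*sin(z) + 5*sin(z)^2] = 4*z^2*sin(z) - 4*z*sin(z) - 16*z*cos(z) - 10*z*cos(2*z) + 6*z + 8*sqrt(2)*cos(z + pi/4) + 10*sqrt(2)*cos(2*z + pi/4) - 2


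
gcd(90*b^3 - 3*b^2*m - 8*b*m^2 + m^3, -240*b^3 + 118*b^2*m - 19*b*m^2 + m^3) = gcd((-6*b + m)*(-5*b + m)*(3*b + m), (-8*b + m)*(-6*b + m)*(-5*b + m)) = 30*b^2 - 11*b*m + m^2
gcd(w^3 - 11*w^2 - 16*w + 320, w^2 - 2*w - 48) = w - 8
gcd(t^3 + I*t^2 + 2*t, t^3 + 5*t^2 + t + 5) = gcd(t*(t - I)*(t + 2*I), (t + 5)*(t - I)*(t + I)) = t - I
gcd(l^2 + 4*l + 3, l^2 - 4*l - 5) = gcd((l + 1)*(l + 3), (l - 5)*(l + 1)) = l + 1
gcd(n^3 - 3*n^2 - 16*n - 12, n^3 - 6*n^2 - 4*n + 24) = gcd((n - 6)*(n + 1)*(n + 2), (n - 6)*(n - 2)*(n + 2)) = n^2 - 4*n - 12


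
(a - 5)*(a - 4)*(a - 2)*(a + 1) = a^4 - 10*a^3 + 27*a^2 - 2*a - 40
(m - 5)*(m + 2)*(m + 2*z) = m^3 + 2*m^2*z - 3*m^2 - 6*m*z - 10*m - 20*z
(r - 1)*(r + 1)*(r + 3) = r^3 + 3*r^2 - r - 3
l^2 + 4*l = l*(l + 4)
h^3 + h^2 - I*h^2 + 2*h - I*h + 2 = (h + 1)*(h - 2*I)*(h + I)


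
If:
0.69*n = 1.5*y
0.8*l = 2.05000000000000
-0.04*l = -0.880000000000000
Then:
No Solution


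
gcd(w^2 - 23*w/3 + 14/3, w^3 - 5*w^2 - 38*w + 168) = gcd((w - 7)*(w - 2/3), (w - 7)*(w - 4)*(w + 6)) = w - 7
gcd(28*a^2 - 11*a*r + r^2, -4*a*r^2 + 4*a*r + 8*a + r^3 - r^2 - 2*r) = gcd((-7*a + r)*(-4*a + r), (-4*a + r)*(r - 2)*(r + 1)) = -4*a + r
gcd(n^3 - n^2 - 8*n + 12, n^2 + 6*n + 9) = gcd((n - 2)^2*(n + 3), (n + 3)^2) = n + 3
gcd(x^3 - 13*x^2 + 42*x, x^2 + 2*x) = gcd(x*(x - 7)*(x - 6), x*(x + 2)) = x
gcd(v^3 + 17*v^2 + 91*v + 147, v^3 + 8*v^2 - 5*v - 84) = v + 7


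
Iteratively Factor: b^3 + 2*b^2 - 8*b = (b - 2)*(b^2 + 4*b) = (b - 2)*(b + 4)*(b)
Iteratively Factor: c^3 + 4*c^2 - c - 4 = (c + 1)*(c^2 + 3*c - 4) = (c - 1)*(c + 1)*(c + 4)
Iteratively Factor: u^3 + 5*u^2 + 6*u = (u)*(u^2 + 5*u + 6) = u*(u + 2)*(u + 3)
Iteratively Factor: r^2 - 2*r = (r - 2)*(r)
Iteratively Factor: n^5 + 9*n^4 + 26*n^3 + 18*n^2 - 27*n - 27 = (n - 1)*(n^4 + 10*n^3 + 36*n^2 + 54*n + 27) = (n - 1)*(n + 3)*(n^3 + 7*n^2 + 15*n + 9) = (n - 1)*(n + 3)^2*(n^2 + 4*n + 3) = (n - 1)*(n + 1)*(n + 3)^2*(n + 3)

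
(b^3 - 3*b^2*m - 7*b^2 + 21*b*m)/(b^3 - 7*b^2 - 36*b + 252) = b*(b - 3*m)/(b^2 - 36)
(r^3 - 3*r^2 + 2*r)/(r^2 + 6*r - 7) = r*(r - 2)/(r + 7)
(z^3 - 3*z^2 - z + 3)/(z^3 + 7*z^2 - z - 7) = (z - 3)/(z + 7)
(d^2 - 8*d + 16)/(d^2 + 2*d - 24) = (d - 4)/(d + 6)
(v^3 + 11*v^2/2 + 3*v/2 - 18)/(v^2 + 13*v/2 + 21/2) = (2*v^2 + 5*v - 12)/(2*v + 7)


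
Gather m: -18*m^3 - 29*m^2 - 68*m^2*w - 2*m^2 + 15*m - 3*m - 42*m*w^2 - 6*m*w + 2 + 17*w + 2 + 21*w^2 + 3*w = -18*m^3 + m^2*(-68*w - 31) + m*(-42*w^2 - 6*w + 12) + 21*w^2 + 20*w + 4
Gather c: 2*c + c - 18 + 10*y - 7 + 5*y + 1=3*c + 15*y - 24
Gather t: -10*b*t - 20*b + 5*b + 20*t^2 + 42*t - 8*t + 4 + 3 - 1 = -15*b + 20*t^2 + t*(34 - 10*b) + 6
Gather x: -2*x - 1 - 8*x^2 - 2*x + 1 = -8*x^2 - 4*x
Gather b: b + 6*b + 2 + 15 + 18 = 7*b + 35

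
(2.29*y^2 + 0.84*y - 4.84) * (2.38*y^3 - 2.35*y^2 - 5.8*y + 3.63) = 5.4502*y^5 - 3.3823*y^4 - 26.7752*y^3 + 14.8147*y^2 + 31.1212*y - 17.5692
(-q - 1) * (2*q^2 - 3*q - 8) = -2*q^3 + q^2 + 11*q + 8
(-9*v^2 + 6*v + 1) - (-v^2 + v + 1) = -8*v^2 + 5*v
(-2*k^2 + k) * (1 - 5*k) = 10*k^3 - 7*k^2 + k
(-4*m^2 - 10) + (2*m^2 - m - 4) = -2*m^2 - m - 14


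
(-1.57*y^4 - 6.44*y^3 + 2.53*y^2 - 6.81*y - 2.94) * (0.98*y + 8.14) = -1.5386*y^5 - 19.091*y^4 - 49.9422*y^3 + 13.9204*y^2 - 58.3146*y - 23.9316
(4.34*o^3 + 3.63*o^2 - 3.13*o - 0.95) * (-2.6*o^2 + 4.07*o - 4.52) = -11.284*o^5 + 8.2258*o^4 + 3.2953*o^3 - 26.6767*o^2 + 10.2811*o + 4.294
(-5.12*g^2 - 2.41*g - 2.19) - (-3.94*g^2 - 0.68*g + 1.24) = -1.18*g^2 - 1.73*g - 3.43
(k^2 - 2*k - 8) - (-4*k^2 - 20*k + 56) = 5*k^2 + 18*k - 64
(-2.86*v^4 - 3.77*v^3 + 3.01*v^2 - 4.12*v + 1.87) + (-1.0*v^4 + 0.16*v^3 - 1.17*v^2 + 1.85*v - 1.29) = -3.86*v^4 - 3.61*v^3 + 1.84*v^2 - 2.27*v + 0.58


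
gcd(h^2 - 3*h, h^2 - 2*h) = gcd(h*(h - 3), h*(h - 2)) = h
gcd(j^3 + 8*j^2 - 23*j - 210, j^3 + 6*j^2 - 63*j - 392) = j + 7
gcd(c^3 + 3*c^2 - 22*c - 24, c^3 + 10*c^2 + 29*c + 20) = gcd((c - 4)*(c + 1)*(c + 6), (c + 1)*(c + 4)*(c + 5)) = c + 1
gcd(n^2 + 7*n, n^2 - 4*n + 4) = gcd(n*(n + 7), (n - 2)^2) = 1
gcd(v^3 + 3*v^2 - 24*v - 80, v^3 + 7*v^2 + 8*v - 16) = v^2 + 8*v + 16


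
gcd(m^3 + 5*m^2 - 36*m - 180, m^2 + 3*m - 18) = m + 6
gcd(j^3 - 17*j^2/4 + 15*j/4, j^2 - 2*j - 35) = 1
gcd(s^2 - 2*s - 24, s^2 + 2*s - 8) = s + 4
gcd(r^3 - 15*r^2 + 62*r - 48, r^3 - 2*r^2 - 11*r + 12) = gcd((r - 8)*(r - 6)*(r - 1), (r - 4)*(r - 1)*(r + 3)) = r - 1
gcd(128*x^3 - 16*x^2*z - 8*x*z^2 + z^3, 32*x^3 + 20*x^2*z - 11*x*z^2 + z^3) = 32*x^2 - 12*x*z + z^2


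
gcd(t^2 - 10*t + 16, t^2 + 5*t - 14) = t - 2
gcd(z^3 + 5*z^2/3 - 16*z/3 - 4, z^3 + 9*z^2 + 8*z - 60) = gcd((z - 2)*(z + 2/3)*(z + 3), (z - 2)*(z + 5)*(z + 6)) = z - 2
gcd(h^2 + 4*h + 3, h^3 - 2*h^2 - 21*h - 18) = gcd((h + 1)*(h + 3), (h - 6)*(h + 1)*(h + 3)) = h^2 + 4*h + 3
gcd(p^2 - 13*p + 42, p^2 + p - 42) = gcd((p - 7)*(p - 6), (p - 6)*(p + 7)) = p - 6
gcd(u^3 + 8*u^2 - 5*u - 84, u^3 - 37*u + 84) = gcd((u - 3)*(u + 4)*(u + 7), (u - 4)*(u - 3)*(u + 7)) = u^2 + 4*u - 21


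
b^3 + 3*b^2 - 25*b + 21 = (b - 3)*(b - 1)*(b + 7)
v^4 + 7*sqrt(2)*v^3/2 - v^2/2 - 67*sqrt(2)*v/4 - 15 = (v - 3*sqrt(2)/2)*(v + sqrt(2)/2)*(v + 2*sqrt(2))*(v + 5*sqrt(2)/2)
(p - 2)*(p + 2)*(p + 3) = p^3 + 3*p^2 - 4*p - 12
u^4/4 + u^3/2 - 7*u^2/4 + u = u*(u/4 + 1)*(u - 1)^2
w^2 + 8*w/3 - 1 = (w - 1/3)*(w + 3)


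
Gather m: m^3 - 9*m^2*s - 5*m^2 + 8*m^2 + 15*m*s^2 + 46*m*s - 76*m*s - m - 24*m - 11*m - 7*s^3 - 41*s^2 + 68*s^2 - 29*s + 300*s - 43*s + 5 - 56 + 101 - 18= m^3 + m^2*(3 - 9*s) + m*(15*s^2 - 30*s - 36) - 7*s^3 + 27*s^2 + 228*s + 32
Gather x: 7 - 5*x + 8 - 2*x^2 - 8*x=-2*x^2 - 13*x + 15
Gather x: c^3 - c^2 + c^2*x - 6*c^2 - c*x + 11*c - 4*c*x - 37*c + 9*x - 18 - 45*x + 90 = c^3 - 7*c^2 - 26*c + x*(c^2 - 5*c - 36) + 72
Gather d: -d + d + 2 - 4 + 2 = 0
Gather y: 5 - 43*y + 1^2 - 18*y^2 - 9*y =-18*y^2 - 52*y + 6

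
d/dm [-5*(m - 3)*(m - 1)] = 20 - 10*m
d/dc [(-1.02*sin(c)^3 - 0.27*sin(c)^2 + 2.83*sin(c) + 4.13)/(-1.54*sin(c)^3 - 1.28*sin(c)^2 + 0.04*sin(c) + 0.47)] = (0.8898*sin(c)^4 + 8.6348*sin(c)^3 + 21.254*sin(c)^2 + 10.319*sin(c) + 1.1649)*cos(c)/(2.3716*sin(c)^6 + 3.9424*sin(c)^5 + 1.5152*sin(c)^4 - 1.55*sin(c)^3 - 1.2016*sin(c)^2 + 0.0376*sin(c) + 0.2209)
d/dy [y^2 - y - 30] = 2*y - 1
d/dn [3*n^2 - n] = 6*n - 1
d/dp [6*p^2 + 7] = 12*p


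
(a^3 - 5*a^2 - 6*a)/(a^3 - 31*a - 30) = a/(a + 5)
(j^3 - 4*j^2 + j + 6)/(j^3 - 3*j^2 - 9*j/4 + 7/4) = 4*(j^2 - 5*j + 6)/(4*j^2 - 16*j + 7)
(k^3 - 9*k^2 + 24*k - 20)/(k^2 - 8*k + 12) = (k^2 - 7*k + 10)/(k - 6)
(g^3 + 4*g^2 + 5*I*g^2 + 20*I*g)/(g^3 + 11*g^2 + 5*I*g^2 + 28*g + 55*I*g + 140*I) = g/(g + 7)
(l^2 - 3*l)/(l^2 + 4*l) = (l - 3)/(l + 4)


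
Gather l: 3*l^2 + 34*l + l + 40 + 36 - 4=3*l^2 + 35*l + 72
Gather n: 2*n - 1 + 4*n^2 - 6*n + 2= 4*n^2 - 4*n + 1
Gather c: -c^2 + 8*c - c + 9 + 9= -c^2 + 7*c + 18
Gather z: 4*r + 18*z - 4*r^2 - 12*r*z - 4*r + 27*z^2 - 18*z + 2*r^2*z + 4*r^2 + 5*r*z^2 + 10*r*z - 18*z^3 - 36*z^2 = -18*z^3 + z^2*(5*r - 9) + z*(2*r^2 - 2*r)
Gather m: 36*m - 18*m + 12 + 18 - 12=18*m + 18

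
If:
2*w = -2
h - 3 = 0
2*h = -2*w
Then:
No Solution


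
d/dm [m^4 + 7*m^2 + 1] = 4*m^3 + 14*m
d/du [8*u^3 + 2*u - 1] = 24*u^2 + 2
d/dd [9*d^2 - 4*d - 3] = 18*d - 4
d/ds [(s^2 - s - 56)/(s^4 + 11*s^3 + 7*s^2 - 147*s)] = 2*(-s^3 + 10*s^2 + 32*s - 84)/(s^2*(s^4 + 8*s^3 - 26*s^2 - 168*s + 441))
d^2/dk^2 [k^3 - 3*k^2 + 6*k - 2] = 6*k - 6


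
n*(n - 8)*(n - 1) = n^3 - 9*n^2 + 8*n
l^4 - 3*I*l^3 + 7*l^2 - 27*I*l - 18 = (l - 3*I)*(l - 2*I)*(l - I)*(l + 3*I)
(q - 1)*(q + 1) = q^2 - 1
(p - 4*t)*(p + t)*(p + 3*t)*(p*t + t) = p^4*t + p^3*t - 13*p^2*t^3 - 12*p*t^4 - 13*p*t^3 - 12*t^4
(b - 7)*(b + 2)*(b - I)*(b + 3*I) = b^4 - 5*b^3 + 2*I*b^3 - 11*b^2 - 10*I*b^2 - 15*b - 28*I*b - 42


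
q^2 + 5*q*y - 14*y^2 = (q - 2*y)*(q + 7*y)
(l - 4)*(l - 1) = l^2 - 5*l + 4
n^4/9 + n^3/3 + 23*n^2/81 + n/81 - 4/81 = (n/3 + 1/3)^2*(n - 1/3)*(n + 4/3)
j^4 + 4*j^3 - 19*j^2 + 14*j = j*(j - 2)*(j - 1)*(j + 7)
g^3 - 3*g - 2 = (g - 2)*(g + 1)^2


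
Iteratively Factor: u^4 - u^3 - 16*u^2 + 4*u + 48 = (u - 2)*(u^3 + u^2 - 14*u - 24) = (u - 2)*(u + 3)*(u^2 - 2*u - 8) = (u - 2)*(u + 2)*(u + 3)*(u - 4)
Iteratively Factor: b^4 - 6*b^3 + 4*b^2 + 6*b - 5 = (b - 5)*(b^3 - b^2 - b + 1) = (b - 5)*(b + 1)*(b^2 - 2*b + 1) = (b - 5)*(b - 1)*(b + 1)*(b - 1)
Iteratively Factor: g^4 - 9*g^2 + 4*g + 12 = (g - 2)*(g^3 + 2*g^2 - 5*g - 6) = (g - 2)*(g + 1)*(g^2 + g - 6) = (g - 2)^2*(g + 1)*(g + 3)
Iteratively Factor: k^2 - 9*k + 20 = (k - 5)*(k - 4)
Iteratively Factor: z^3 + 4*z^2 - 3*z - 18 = (z - 2)*(z^2 + 6*z + 9) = (z - 2)*(z + 3)*(z + 3)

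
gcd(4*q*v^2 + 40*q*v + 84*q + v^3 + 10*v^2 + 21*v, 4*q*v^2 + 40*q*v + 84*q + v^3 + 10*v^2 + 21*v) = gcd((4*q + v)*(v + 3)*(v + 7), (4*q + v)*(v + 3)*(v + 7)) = 4*q*v^2 + 40*q*v + 84*q + v^3 + 10*v^2 + 21*v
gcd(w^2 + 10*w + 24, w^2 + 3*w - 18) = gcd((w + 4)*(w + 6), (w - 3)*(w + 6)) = w + 6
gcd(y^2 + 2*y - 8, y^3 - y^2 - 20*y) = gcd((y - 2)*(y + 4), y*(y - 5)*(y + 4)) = y + 4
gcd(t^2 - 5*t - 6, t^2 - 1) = t + 1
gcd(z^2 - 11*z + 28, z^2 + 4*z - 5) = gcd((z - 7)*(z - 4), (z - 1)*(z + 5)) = 1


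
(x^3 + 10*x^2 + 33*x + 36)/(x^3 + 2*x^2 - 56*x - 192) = (x^2 + 6*x + 9)/(x^2 - 2*x - 48)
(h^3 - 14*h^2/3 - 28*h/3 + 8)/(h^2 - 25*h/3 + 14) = (3*h^2 + 4*h - 4)/(3*h - 7)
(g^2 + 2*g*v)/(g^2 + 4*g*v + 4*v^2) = g/(g + 2*v)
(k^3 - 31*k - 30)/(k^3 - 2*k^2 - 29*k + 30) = (k + 1)/(k - 1)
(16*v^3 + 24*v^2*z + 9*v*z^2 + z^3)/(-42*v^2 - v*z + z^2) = (16*v^3 + 24*v^2*z + 9*v*z^2 + z^3)/(-42*v^2 - v*z + z^2)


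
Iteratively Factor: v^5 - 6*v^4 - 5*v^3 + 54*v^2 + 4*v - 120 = (v + 2)*(v^4 - 8*v^3 + 11*v^2 + 32*v - 60) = (v - 3)*(v + 2)*(v^3 - 5*v^2 - 4*v + 20) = (v - 3)*(v - 2)*(v + 2)*(v^2 - 3*v - 10) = (v - 3)*(v - 2)*(v + 2)^2*(v - 5)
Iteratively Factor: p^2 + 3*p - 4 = (p - 1)*(p + 4)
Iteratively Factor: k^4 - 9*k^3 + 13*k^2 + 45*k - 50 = (k - 5)*(k^3 - 4*k^2 - 7*k + 10) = (k - 5)*(k - 1)*(k^2 - 3*k - 10) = (k - 5)*(k - 1)*(k + 2)*(k - 5)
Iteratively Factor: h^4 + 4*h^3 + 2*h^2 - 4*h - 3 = (h - 1)*(h^3 + 5*h^2 + 7*h + 3) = (h - 1)*(h + 1)*(h^2 + 4*h + 3) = (h - 1)*(h + 1)*(h + 3)*(h + 1)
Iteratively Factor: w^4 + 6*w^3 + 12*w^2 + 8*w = (w + 2)*(w^3 + 4*w^2 + 4*w) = (w + 2)^2*(w^2 + 2*w) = w*(w + 2)^2*(w + 2)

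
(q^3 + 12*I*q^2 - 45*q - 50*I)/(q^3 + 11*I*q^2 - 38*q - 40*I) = (q + 5*I)/(q + 4*I)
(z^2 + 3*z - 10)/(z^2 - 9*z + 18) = (z^2 + 3*z - 10)/(z^2 - 9*z + 18)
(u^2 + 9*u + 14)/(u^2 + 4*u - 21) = (u + 2)/(u - 3)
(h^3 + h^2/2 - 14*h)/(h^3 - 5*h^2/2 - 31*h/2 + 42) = h/(h - 3)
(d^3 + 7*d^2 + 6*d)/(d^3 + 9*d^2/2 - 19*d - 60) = 2*d*(d + 1)/(2*d^2 - 3*d - 20)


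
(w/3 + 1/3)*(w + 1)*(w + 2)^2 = w^4/3 + 2*w^3 + 13*w^2/3 + 4*w + 4/3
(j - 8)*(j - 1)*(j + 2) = j^3 - 7*j^2 - 10*j + 16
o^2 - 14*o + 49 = (o - 7)^2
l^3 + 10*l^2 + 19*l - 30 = (l - 1)*(l + 5)*(l + 6)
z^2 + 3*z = z*(z + 3)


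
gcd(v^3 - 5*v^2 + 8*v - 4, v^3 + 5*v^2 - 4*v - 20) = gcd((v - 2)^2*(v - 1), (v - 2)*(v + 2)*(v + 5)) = v - 2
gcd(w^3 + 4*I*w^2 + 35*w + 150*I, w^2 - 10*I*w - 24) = w - 6*I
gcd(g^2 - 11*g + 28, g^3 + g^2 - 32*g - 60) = 1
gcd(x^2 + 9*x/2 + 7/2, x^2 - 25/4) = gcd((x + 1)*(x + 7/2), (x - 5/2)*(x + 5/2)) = 1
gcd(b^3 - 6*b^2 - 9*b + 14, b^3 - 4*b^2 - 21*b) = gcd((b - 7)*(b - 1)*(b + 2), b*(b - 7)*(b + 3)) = b - 7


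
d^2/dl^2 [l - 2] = 0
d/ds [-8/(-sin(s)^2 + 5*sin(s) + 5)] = 8*(5 - 2*sin(s))*cos(s)/(5*sin(s) + cos(s)^2 + 4)^2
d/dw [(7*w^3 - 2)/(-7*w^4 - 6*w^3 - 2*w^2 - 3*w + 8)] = (49*w^6 - 14*w^4 - 98*w^3 + 132*w^2 - 8*w - 6)/(49*w^8 + 84*w^7 + 64*w^6 + 66*w^5 - 72*w^4 - 84*w^3 - 23*w^2 - 48*w + 64)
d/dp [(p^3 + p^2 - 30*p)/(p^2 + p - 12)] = (p^4 + 2*p^3 - 5*p^2 - 24*p + 360)/(p^4 + 2*p^3 - 23*p^2 - 24*p + 144)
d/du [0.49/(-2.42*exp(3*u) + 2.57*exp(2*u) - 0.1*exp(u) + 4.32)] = (3.5574*exp(2*u) - 2.5186*exp(u) + 0.049)*exp(u)/(2.42*exp(3*u) - 2.57*exp(2*u) + 0.1*exp(u) - 4.32)^2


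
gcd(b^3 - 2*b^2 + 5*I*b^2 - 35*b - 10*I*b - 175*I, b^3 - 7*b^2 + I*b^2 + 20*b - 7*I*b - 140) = b^2 + b*(-7 + 5*I) - 35*I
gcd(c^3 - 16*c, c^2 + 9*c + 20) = c + 4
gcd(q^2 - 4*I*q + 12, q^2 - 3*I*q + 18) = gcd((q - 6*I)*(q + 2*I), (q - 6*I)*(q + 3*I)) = q - 6*I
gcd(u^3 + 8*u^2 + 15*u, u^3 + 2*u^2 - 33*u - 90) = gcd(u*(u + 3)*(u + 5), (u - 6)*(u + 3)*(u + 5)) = u^2 + 8*u + 15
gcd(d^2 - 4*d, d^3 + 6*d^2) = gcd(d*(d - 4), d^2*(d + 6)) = d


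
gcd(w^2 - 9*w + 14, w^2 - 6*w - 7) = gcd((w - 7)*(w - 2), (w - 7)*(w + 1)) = w - 7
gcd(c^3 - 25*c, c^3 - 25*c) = c^3 - 25*c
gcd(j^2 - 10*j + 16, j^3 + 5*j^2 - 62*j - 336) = j - 8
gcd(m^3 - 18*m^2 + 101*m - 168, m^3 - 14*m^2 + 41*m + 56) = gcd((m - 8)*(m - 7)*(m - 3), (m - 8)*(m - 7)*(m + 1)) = m^2 - 15*m + 56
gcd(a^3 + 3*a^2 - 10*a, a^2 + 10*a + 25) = a + 5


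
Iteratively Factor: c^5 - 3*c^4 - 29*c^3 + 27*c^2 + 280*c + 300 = (c + 2)*(c^4 - 5*c^3 - 19*c^2 + 65*c + 150) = (c - 5)*(c + 2)*(c^3 - 19*c - 30) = (c - 5)*(c + 2)*(c + 3)*(c^2 - 3*c - 10) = (c - 5)^2*(c + 2)*(c + 3)*(c + 2)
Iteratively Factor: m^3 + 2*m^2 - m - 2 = (m - 1)*(m^2 + 3*m + 2) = (m - 1)*(m + 1)*(m + 2)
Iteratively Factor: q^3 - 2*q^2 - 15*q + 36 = (q - 3)*(q^2 + q - 12) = (q - 3)*(q + 4)*(q - 3)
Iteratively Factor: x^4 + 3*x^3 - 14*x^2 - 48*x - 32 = (x - 4)*(x^3 + 7*x^2 + 14*x + 8) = (x - 4)*(x + 4)*(x^2 + 3*x + 2) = (x - 4)*(x + 1)*(x + 4)*(x + 2)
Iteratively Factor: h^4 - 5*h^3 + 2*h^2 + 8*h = (h - 2)*(h^3 - 3*h^2 - 4*h) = (h - 2)*(h + 1)*(h^2 - 4*h) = h*(h - 2)*(h + 1)*(h - 4)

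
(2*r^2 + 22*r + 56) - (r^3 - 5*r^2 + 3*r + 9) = -r^3 + 7*r^2 + 19*r + 47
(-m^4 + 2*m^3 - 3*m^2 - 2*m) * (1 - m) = m^5 - 3*m^4 + 5*m^3 - m^2 - 2*m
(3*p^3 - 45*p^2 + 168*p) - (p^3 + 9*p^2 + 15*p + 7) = 2*p^3 - 54*p^2 + 153*p - 7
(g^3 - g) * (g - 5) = g^4 - 5*g^3 - g^2 + 5*g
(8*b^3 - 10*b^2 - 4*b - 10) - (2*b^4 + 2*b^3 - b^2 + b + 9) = -2*b^4 + 6*b^3 - 9*b^2 - 5*b - 19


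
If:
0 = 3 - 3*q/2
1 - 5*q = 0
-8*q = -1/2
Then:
No Solution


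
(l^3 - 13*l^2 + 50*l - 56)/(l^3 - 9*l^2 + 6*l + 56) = (l - 2)/(l + 2)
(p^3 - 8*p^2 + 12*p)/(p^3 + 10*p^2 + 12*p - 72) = p*(p - 6)/(p^2 + 12*p + 36)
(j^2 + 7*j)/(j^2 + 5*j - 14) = j/(j - 2)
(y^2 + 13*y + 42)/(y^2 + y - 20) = (y^2 + 13*y + 42)/(y^2 + y - 20)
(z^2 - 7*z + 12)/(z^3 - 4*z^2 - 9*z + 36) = 1/(z + 3)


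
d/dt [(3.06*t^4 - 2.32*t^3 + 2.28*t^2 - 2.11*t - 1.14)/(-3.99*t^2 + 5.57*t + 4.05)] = (-24.4188*t^5 + 60.3894*t^4 + 23.7272*t^3 - 23.9073*t^2 + 9.3708*t - 2.1957)/(15.9201*t^4 - 44.4486*t^3 - 1.2941*t^2 + 45.117*t + 16.4025)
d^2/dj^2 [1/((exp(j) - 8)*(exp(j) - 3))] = (4*exp(3*j) - 33*exp(2*j) + 25*exp(j) + 264)*exp(j)/(exp(6*j) - 33*exp(5*j) + 435*exp(4*j) - 2915*exp(3*j) + 10440*exp(2*j) - 19008*exp(j) + 13824)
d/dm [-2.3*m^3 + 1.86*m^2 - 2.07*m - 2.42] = -6.9*m^2 + 3.72*m - 2.07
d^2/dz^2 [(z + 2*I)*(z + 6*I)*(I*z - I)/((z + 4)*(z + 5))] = (z^3*(160 + 116*I) + z^2*(960 + 1272*I) + z*(-960 + 4488*I) - 9280 + 4984*I)/(z^6 + 27*z^5 + 303*z^4 + 1809*z^3 + 6060*z^2 + 10800*z + 8000)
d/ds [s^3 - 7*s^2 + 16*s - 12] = 3*s^2 - 14*s + 16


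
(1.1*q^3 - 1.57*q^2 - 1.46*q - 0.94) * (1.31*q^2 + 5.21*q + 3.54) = 1.441*q^5 + 3.6743*q^4 - 6.1983*q^3 - 14.3958*q^2 - 10.0658*q - 3.3276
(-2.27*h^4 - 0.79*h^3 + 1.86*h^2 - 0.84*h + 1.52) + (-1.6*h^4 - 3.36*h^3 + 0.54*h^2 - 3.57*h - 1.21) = -3.87*h^4 - 4.15*h^3 + 2.4*h^2 - 4.41*h + 0.31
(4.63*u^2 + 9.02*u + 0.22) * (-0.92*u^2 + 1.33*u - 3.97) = -4.2596*u^4 - 2.1405*u^3 - 6.5869*u^2 - 35.5168*u - 0.8734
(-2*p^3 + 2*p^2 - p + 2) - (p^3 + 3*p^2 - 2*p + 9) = -3*p^3 - p^2 + p - 7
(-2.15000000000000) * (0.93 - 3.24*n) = 6.966*n - 1.9995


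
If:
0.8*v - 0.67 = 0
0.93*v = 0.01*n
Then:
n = 77.89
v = 0.84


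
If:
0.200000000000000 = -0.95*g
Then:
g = -0.21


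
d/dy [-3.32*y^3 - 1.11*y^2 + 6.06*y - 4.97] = -9.96*y^2 - 2.22*y + 6.06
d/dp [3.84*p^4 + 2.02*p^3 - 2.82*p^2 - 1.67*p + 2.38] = 15.36*p^3 + 6.06*p^2 - 5.64*p - 1.67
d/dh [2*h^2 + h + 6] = 4*h + 1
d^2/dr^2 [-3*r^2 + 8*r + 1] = -6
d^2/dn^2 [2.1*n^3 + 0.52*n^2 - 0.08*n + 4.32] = 12.6*n + 1.04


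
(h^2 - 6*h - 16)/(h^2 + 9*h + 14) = (h - 8)/(h + 7)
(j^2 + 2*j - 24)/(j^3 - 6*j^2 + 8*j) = (j + 6)/(j*(j - 2))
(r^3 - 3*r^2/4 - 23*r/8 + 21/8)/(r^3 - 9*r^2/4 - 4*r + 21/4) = (r - 3/2)/(r - 3)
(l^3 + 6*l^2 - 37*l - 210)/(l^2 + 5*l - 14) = (l^2 - l - 30)/(l - 2)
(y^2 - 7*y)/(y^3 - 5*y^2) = (y - 7)/(y*(y - 5))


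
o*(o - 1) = o^2 - o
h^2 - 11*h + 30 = (h - 6)*(h - 5)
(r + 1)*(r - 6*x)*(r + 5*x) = r^3 - r^2*x + r^2 - 30*r*x^2 - r*x - 30*x^2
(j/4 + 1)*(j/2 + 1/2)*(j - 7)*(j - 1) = j^4/8 - 3*j^3/8 - 29*j^2/8 + 3*j/8 + 7/2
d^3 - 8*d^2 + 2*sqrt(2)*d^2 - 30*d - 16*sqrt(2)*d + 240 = (d - 8)*(d - 3*sqrt(2))*(d + 5*sqrt(2))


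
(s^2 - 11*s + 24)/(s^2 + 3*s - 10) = (s^2 - 11*s + 24)/(s^2 + 3*s - 10)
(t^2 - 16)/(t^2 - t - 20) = (t - 4)/(t - 5)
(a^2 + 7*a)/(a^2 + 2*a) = (a + 7)/(a + 2)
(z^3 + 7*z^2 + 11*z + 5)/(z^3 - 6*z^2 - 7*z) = (z^2 + 6*z + 5)/(z*(z - 7))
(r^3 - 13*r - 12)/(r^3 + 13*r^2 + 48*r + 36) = (r^2 - r - 12)/(r^2 + 12*r + 36)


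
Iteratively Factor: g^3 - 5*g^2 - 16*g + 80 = (g - 5)*(g^2 - 16) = (g - 5)*(g + 4)*(g - 4)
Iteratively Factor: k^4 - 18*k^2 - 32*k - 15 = (k + 1)*(k^3 - k^2 - 17*k - 15) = (k + 1)*(k + 3)*(k^2 - 4*k - 5) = (k - 5)*(k + 1)*(k + 3)*(k + 1)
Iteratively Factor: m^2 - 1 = (m - 1)*(m + 1)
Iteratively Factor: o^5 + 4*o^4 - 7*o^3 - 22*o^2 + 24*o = (o + 3)*(o^4 + o^3 - 10*o^2 + 8*o) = o*(o + 3)*(o^3 + o^2 - 10*o + 8) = o*(o - 2)*(o + 3)*(o^2 + 3*o - 4) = o*(o - 2)*(o - 1)*(o + 3)*(o + 4)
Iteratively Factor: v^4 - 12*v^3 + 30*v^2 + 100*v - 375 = (v - 5)*(v^3 - 7*v^2 - 5*v + 75) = (v - 5)^2*(v^2 - 2*v - 15) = (v - 5)^2*(v + 3)*(v - 5)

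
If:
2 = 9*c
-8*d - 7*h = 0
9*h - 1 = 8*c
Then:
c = 2/9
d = -175/648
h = 25/81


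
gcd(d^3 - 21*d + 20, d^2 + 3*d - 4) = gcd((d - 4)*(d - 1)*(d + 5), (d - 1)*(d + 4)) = d - 1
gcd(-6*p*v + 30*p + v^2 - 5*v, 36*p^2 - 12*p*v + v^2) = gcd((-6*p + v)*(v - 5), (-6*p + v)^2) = 6*p - v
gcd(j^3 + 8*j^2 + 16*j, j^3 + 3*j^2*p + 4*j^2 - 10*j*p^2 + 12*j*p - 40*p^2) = j + 4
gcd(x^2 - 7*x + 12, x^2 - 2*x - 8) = x - 4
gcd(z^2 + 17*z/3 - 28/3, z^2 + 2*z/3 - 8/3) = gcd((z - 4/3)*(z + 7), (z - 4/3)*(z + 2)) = z - 4/3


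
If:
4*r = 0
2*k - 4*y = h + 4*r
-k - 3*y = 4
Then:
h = -10*y - 8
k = -3*y - 4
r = 0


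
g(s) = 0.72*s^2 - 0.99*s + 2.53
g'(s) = 1.44*s - 0.99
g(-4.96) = 25.15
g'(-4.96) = -8.13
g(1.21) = 2.39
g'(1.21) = 0.75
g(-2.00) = 7.39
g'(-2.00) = -3.87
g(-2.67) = 10.31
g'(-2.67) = -4.83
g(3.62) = 8.38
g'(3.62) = 4.22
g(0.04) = 2.49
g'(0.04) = -0.93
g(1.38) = 2.53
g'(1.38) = 1.00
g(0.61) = 2.19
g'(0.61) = -0.11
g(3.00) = 6.04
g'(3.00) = 3.33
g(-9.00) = 69.76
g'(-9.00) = -13.95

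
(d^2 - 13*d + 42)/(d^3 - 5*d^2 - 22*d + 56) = (d - 6)/(d^2 + 2*d - 8)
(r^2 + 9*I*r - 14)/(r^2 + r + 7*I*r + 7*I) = (r + 2*I)/(r + 1)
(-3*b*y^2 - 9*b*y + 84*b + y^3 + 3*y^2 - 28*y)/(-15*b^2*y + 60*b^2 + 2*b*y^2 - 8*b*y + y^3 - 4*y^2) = (y + 7)/(5*b + y)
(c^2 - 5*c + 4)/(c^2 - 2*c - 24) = (-c^2 + 5*c - 4)/(-c^2 + 2*c + 24)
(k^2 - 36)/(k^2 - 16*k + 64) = (k^2 - 36)/(k^2 - 16*k + 64)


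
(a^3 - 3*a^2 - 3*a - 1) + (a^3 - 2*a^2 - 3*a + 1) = 2*a^3 - 5*a^2 - 6*a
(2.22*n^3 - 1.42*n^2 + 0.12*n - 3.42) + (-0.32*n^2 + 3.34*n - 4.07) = 2.22*n^3 - 1.74*n^2 + 3.46*n - 7.49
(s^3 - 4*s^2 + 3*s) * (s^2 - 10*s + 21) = s^5 - 14*s^4 + 64*s^3 - 114*s^2 + 63*s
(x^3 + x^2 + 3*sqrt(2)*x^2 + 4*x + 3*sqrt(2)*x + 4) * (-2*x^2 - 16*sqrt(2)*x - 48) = -2*x^5 - 22*sqrt(2)*x^4 - 2*x^4 - 152*x^3 - 22*sqrt(2)*x^3 - 208*sqrt(2)*x^2 - 152*x^2 - 208*sqrt(2)*x - 192*x - 192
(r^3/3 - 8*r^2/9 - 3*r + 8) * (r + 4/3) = r^4/3 - 4*r^3/9 - 113*r^2/27 + 4*r + 32/3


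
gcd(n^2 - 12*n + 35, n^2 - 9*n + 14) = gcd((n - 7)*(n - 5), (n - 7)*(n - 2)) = n - 7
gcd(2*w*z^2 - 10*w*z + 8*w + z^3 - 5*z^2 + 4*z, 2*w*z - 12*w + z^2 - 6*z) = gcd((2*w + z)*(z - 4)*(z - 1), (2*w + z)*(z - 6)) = 2*w + z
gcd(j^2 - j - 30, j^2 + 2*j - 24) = 1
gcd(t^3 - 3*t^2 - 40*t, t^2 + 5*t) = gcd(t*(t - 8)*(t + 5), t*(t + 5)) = t^2 + 5*t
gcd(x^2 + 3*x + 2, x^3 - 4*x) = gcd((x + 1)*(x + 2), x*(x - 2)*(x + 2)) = x + 2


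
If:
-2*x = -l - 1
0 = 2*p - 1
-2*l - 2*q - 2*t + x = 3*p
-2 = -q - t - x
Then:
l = -8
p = 1/2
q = 11/2 - t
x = -7/2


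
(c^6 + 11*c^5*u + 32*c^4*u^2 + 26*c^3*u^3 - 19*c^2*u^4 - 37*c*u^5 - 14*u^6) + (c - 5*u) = c^6 + 11*c^5*u + 32*c^4*u^2 + 26*c^3*u^3 - 19*c^2*u^4 - 37*c*u^5 + c - 14*u^6 - 5*u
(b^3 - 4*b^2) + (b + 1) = b^3 - 4*b^2 + b + 1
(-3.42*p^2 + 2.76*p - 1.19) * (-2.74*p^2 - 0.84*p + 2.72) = 9.3708*p^4 - 4.6896*p^3 - 8.3602*p^2 + 8.5068*p - 3.2368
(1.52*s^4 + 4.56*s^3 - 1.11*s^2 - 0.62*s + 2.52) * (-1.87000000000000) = -2.8424*s^4 - 8.5272*s^3 + 2.0757*s^2 + 1.1594*s - 4.7124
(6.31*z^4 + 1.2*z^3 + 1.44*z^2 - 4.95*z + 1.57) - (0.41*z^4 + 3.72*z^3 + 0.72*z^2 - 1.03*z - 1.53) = 5.9*z^4 - 2.52*z^3 + 0.72*z^2 - 3.92*z + 3.1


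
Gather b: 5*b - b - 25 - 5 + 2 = 4*b - 28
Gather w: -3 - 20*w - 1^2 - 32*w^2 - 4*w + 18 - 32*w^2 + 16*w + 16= -64*w^2 - 8*w + 30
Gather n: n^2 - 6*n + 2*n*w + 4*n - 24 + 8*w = n^2 + n*(2*w - 2) + 8*w - 24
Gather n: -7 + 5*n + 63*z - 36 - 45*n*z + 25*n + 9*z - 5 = n*(30 - 45*z) + 72*z - 48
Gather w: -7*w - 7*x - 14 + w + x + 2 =-6*w - 6*x - 12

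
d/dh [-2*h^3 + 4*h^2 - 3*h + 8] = -6*h^2 + 8*h - 3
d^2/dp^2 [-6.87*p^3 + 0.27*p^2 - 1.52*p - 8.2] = 0.54 - 41.22*p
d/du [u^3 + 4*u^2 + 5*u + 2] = 3*u^2 + 8*u + 5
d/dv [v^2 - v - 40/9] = 2*v - 1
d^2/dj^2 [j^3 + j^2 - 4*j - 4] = 6*j + 2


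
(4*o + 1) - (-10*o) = 14*o + 1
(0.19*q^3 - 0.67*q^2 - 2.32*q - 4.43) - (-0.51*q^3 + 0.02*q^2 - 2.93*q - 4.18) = 0.7*q^3 - 0.69*q^2 + 0.61*q - 0.25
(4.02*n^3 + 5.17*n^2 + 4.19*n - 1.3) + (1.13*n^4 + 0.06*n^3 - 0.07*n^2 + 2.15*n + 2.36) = 1.13*n^4 + 4.08*n^3 + 5.1*n^2 + 6.34*n + 1.06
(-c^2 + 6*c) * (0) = 0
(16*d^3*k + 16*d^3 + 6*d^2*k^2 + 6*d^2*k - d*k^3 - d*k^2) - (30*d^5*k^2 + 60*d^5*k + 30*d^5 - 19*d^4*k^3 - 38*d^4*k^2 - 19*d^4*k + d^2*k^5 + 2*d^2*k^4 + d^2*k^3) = -30*d^5*k^2 - 60*d^5*k - 30*d^5 + 19*d^4*k^3 + 38*d^4*k^2 + 19*d^4*k + 16*d^3*k + 16*d^3 - d^2*k^5 - 2*d^2*k^4 - d^2*k^3 + 6*d^2*k^2 + 6*d^2*k - d*k^3 - d*k^2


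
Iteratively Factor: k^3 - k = (k)*(k^2 - 1) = k*(k - 1)*(k + 1)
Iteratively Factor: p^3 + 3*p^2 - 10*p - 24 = (p + 2)*(p^2 + p - 12) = (p - 3)*(p + 2)*(p + 4)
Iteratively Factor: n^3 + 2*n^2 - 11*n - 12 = (n + 4)*(n^2 - 2*n - 3) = (n - 3)*(n + 4)*(n + 1)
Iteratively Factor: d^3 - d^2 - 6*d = (d + 2)*(d^2 - 3*d) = (d - 3)*(d + 2)*(d)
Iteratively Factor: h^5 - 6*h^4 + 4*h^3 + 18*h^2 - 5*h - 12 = (h - 1)*(h^4 - 5*h^3 - h^2 + 17*h + 12) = (h - 1)*(h + 1)*(h^3 - 6*h^2 + 5*h + 12) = (h - 3)*(h - 1)*(h + 1)*(h^2 - 3*h - 4) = (h - 4)*(h - 3)*(h - 1)*(h + 1)*(h + 1)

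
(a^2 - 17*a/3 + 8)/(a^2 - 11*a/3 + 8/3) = (a - 3)/(a - 1)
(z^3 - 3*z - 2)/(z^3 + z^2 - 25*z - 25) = (z^2 - z - 2)/(z^2 - 25)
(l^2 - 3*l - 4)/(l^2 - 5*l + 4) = (l + 1)/(l - 1)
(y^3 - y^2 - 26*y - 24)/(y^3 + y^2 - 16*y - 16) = (y - 6)/(y - 4)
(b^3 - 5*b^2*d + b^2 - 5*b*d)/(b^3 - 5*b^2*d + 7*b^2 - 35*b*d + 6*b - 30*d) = b/(b + 6)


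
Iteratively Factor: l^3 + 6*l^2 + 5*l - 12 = (l + 3)*(l^2 + 3*l - 4) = (l + 3)*(l + 4)*(l - 1)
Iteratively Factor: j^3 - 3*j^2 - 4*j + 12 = (j - 2)*(j^2 - j - 6) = (j - 2)*(j + 2)*(j - 3)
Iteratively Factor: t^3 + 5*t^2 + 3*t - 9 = (t + 3)*(t^2 + 2*t - 3) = (t + 3)^2*(t - 1)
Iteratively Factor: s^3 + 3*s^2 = (s)*(s^2 + 3*s) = s*(s + 3)*(s)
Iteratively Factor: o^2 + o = (o + 1)*(o)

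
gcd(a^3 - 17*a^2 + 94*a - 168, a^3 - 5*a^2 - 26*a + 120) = a^2 - 10*a + 24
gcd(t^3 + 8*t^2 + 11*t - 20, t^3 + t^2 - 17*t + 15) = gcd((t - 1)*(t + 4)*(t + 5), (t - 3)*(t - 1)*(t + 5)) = t^2 + 4*t - 5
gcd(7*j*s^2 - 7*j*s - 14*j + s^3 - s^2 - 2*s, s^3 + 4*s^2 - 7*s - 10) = s^2 - s - 2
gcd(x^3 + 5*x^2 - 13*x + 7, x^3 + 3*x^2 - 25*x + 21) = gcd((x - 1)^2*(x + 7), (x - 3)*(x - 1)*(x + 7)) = x^2 + 6*x - 7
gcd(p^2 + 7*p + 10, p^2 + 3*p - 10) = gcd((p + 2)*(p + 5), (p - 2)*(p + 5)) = p + 5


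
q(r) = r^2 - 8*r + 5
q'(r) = 2*r - 8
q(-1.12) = 15.21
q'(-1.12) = -10.24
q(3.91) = -10.99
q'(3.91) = -0.18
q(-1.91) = 23.93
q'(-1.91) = -11.82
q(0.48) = 1.39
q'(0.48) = -7.04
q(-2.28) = 28.44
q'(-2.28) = -12.56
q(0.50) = 1.25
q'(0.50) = -7.00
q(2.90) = -9.79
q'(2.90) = -2.20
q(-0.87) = 12.72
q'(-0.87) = -9.74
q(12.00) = 53.00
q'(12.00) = 16.00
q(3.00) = -10.00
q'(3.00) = -2.00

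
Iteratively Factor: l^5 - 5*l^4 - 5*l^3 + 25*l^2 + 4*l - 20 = (l - 5)*(l^4 - 5*l^2 + 4) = (l - 5)*(l + 1)*(l^3 - l^2 - 4*l + 4) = (l - 5)*(l - 2)*(l + 1)*(l^2 + l - 2) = (l - 5)*(l - 2)*(l + 1)*(l + 2)*(l - 1)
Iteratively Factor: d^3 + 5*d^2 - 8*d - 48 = (d - 3)*(d^2 + 8*d + 16) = (d - 3)*(d + 4)*(d + 4)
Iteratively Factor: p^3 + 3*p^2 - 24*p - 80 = (p + 4)*(p^2 - p - 20) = (p - 5)*(p + 4)*(p + 4)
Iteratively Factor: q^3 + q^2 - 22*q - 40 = (q - 5)*(q^2 + 6*q + 8) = (q - 5)*(q + 2)*(q + 4)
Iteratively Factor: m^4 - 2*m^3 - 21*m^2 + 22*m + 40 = (m + 4)*(m^3 - 6*m^2 + 3*m + 10) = (m - 2)*(m + 4)*(m^2 - 4*m - 5) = (m - 5)*(m - 2)*(m + 4)*(m + 1)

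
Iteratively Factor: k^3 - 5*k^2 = (k - 5)*(k^2) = k*(k - 5)*(k)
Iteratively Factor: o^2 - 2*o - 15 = (o + 3)*(o - 5)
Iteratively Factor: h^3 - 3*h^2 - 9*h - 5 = (h + 1)*(h^2 - 4*h - 5) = (h + 1)^2*(h - 5)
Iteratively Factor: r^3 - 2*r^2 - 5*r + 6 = (r - 3)*(r^2 + r - 2) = (r - 3)*(r + 2)*(r - 1)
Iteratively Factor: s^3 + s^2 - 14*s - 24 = (s + 3)*(s^2 - 2*s - 8) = (s - 4)*(s + 3)*(s + 2)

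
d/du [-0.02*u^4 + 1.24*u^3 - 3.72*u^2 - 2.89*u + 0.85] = -0.08*u^3 + 3.72*u^2 - 7.44*u - 2.89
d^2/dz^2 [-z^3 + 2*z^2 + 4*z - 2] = 4 - 6*z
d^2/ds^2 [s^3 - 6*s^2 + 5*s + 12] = 6*s - 12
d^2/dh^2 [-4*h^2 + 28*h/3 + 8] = -8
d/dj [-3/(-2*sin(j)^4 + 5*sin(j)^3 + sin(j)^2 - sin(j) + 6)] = 3*(-8*sin(j)^3 + 15*sin(j)^2 + 2*sin(j) - 1)*cos(j)/(-2*sin(j)^4 + 5*sin(j)^3 + sin(j)^2 - sin(j) + 6)^2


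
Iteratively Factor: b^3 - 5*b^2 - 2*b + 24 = (b - 3)*(b^2 - 2*b - 8) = (b - 3)*(b + 2)*(b - 4)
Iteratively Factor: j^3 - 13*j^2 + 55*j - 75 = (j - 3)*(j^2 - 10*j + 25) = (j - 5)*(j - 3)*(j - 5)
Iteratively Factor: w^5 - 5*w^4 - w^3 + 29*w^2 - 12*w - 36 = (w - 3)*(w^4 - 2*w^3 - 7*w^2 + 8*w + 12) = (w - 3)*(w + 2)*(w^3 - 4*w^2 + w + 6) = (w - 3)^2*(w + 2)*(w^2 - w - 2) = (w - 3)^2*(w - 2)*(w + 2)*(w + 1)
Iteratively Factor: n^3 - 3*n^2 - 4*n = (n)*(n^2 - 3*n - 4) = n*(n + 1)*(n - 4)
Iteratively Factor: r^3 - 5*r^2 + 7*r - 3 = (r - 1)*(r^2 - 4*r + 3) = (r - 3)*(r - 1)*(r - 1)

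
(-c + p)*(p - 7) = -c*p + 7*c + p^2 - 7*p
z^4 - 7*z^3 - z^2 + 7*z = z*(z - 7)*(z - 1)*(z + 1)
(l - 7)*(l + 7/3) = l^2 - 14*l/3 - 49/3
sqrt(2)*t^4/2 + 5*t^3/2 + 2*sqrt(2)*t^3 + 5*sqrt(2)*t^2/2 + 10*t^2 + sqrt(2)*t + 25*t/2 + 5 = (t + 1)^2*(t + 5*sqrt(2)/2)*(sqrt(2)*t/2 + sqrt(2))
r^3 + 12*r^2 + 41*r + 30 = (r + 1)*(r + 5)*(r + 6)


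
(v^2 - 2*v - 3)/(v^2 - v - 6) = (v + 1)/(v + 2)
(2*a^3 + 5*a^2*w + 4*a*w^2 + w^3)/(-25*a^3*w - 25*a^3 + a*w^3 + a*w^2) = (2*a^3 + 5*a^2*w + 4*a*w^2 + w^3)/(a*(-25*a^2*w - 25*a^2 + w^3 + w^2))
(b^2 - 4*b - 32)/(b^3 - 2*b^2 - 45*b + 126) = (b^2 - 4*b - 32)/(b^3 - 2*b^2 - 45*b + 126)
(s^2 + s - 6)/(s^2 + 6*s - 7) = (s^2 + s - 6)/(s^2 + 6*s - 7)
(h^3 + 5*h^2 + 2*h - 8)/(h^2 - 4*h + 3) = (h^2 + 6*h + 8)/(h - 3)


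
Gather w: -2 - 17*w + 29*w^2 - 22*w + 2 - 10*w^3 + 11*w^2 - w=-10*w^3 + 40*w^2 - 40*w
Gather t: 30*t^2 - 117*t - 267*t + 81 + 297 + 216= 30*t^2 - 384*t + 594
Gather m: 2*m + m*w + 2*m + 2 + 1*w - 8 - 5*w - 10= m*(w + 4) - 4*w - 16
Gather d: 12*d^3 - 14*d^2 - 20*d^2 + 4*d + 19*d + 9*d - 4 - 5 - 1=12*d^3 - 34*d^2 + 32*d - 10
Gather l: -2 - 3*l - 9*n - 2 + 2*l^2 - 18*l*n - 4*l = 2*l^2 + l*(-18*n - 7) - 9*n - 4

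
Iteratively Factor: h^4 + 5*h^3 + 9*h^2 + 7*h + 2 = (h + 2)*(h^3 + 3*h^2 + 3*h + 1) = (h + 1)*(h + 2)*(h^2 + 2*h + 1) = (h + 1)^2*(h + 2)*(h + 1)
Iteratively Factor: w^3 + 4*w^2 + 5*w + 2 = (w + 2)*(w^2 + 2*w + 1) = (w + 1)*(w + 2)*(w + 1)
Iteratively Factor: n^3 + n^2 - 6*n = (n)*(n^2 + n - 6) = n*(n - 2)*(n + 3)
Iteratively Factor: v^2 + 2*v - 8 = (v + 4)*(v - 2)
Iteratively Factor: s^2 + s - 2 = (s - 1)*(s + 2)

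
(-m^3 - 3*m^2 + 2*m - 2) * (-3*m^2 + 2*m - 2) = 3*m^5 + 7*m^4 - 10*m^3 + 16*m^2 - 8*m + 4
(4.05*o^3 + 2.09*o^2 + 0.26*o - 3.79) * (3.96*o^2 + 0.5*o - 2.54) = 16.038*o^5 + 10.3014*o^4 - 8.2124*o^3 - 20.187*o^2 - 2.5554*o + 9.6266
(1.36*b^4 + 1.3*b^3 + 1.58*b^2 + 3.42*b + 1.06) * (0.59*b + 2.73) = 0.8024*b^5 + 4.4798*b^4 + 4.4812*b^3 + 6.3312*b^2 + 9.962*b + 2.8938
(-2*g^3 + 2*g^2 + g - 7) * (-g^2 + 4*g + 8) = 2*g^5 - 10*g^4 - 9*g^3 + 27*g^2 - 20*g - 56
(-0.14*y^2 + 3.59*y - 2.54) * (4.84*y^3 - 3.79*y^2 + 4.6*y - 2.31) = -0.6776*y^5 + 17.9062*y^4 - 26.5437*y^3 + 26.464*y^2 - 19.9769*y + 5.8674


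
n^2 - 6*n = n*(n - 6)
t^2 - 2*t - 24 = (t - 6)*(t + 4)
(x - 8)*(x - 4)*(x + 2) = x^3 - 10*x^2 + 8*x + 64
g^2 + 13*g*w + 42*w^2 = (g + 6*w)*(g + 7*w)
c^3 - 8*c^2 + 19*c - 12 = (c - 4)*(c - 3)*(c - 1)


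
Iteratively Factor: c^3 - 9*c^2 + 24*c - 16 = (c - 4)*(c^2 - 5*c + 4) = (c - 4)*(c - 1)*(c - 4)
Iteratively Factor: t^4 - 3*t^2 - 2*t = (t + 1)*(t^3 - t^2 - 2*t) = (t + 1)^2*(t^2 - 2*t) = t*(t + 1)^2*(t - 2)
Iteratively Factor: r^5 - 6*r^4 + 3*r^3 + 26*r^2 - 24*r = (r - 4)*(r^4 - 2*r^3 - 5*r^2 + 6*r) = (r - 4)*(r + 2)*(r^3 - 4*r^2 + 3*r) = (r - 4)*(r - 3)*(r + 2)*(r^2 - r) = r*(r - 4)*(r - 3)*(r + 2)*(r - 1)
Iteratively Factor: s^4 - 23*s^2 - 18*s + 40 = (s + 4)*(s^3 - 4*s^2 - 7*s + 10) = (s + 2)*(s + 4)*(s^2 - 6*s + 5) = (s - 5)*(s + 2)*(s + 4)*(s - 1)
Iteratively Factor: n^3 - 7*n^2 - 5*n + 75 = (n - 5)*(n^2 - 2*n - 15) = (n - 5)*(n + 3)*(n - 5)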